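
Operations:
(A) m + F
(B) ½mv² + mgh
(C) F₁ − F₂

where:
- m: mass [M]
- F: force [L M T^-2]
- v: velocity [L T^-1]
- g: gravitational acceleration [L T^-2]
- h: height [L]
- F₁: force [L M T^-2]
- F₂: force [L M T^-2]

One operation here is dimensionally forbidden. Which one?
(A) m + F

(A) m + F: m [M] and F [L M T^-2] — different dimensions cannot be added/subtracted ✗
(B) ½mv² + mgh: ½mv² [L^2 M T^-2] and mgh [L^2 M T^-2] — same dimensions ✓
(C) F₁ − F₂: F₁ [L M T^-2] and F₂ [L M T^-2] — same dimensions ✓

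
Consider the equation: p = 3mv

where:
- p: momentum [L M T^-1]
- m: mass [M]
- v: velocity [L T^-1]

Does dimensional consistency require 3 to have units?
No

p has dimensions [L M T^-1] and mv already has dimensions [L M T^-1], so the equation balances without 3 contributing any dimensions. 3 is a pure (dimensionless) number; changing or removing it would not affect dimensional consistency.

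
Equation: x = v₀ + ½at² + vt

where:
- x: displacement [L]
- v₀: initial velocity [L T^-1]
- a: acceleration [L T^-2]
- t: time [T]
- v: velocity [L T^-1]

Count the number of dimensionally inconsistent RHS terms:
1

LHS x: [L]
- v₀: [L T^-1] ✗
- ½at²: [L] ✓
- vt: [L] ✓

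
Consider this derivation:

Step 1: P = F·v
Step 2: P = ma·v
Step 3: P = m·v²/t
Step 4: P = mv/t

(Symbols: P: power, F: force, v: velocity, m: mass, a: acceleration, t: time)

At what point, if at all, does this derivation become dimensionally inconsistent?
Step 4

Step 1: P = F·v → LHS [L^2 M T^-3], RHS [L^2 M T^-3] ✓
Step 2: P = ma·v → LHS [L^2 M T^-3], RHS [L^2 M T^-3] ✓
Step 3: P = m·v²/t → LHS [L^2 M T^-3], RHS [L^2 M T^-3] ✓
Step 4: P = mv/t → LHS [L^2 M T^-3], RHS [L M T^-2] ✗

The first dimensional inconsistency appears in step 4: P = mv/t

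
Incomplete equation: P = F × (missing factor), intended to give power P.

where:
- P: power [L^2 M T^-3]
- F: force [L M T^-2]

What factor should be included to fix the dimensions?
v (velocity), dimensions [L T^-1]

P has dimensions [L^2 M T^-3] and F has dimensions [L M T^-2].
The missing factor must have dimensions [L^2 M T^-3] / [L M T^-2] = [L T^-1], i.e. velocity (v).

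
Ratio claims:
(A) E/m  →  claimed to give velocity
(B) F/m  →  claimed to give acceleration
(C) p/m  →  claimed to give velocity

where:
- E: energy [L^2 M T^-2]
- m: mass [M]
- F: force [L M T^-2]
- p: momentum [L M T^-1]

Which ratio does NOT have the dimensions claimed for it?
(A) E/m does not give velocity

(A) E/m: [L^2 T^-2] ≠ velocity [L T^-1] ✗
(B) F/m: [L T^-2] = acceleration [L T^-2] ✓
(C) p/m: [L T^-1] = velocity [L T^-1] ✓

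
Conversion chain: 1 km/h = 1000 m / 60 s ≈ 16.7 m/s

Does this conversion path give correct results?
The chain is incorrect (it contains an error).

Incorrect: 1 h = 3600 s, not 60 s (1 km/h ≈ 0.278 m/s)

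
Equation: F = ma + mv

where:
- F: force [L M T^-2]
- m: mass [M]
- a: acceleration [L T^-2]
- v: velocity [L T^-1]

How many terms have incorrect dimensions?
1

LHS F: [L M T^-2]
- ma: [L M T^-2] ✓
- mv: [L M T^-1] ✗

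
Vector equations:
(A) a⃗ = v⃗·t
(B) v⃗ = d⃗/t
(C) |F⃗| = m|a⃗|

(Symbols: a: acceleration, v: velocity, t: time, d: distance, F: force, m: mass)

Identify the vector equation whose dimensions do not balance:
(A) a⃗ = v⃗·t

(A) a⃗ = v⃗·t: LHS [L T^-2], RHS [L] ✗ — acceleration is velocity per time; should be v⃗/t
(B) v⃗ = d⃗/t: LHS [L T^-1], RHS [L T^-1] ✓ — displacement (vector) divided by time (scalar)
(C) |F⃗| = m|a⃗|: LHS [L M T^-2], RHS [L M T^-2] ✓ — magnitudes of vectors are scalars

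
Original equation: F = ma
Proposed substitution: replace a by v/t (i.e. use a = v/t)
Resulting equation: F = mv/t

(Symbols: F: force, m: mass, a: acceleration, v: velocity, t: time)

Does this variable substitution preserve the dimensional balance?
Yes

[a] = [L T^-2] and [v/t] = [L T^-2]. These match, so the substitution replaces a quantity by one of the same dimensions and the result F = mv/t has LHS [L M T^-2] vs RHS [L M T^-2] — still consistent.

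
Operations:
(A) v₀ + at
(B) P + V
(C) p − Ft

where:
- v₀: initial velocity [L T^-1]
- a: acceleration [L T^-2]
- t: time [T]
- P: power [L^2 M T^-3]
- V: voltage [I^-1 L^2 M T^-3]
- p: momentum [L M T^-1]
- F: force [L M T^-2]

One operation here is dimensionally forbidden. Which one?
(B) P + V

(A) v₀ + at: v₀ [L T^-1] and at [L T^-1] — same dimensions ✓
(B) P + V: P [L^2 M T^-3] and V [I^-1 L^2 M T^-3] — different dimensions cannot be added/subtracted ✗
(C) p − Ft: p [L M T^-1] and Ft [L M T^-1] — same dimensions ✓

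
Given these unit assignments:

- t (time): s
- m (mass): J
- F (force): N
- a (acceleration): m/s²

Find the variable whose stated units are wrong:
m

The variable m (mass) should have units kg, not J.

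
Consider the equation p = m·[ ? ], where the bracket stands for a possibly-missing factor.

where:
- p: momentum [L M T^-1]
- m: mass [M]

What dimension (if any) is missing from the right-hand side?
[L T^-1] — velocity (e.g. v)

p has dimensions [L M T^-1]; m has dimensions [M].
The bracketed factor must supply [L M T^-1] / [M] = [L T^-1].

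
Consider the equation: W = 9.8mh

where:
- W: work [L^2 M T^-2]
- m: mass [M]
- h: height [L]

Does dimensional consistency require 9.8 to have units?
Yes

W has dimensions [L^2 M T^-2], while mh alone has dimensions [L M]. For the equation to balance, the factor 9.8 must carry dimensions [L T^-2] — it is a dimensional constant (a numerical value of a physical quantity with its units suppressed), not a pure number.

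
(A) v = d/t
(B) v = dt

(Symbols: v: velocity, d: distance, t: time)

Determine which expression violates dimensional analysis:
(B)

(A) v = d/t: LHS [L T^-1], RHS [L T^-1] ✓
(B) v = dt: LHS [L T^-1], RHS [L T] ✗

Expression (B) v = dt is dimensionally incorrect.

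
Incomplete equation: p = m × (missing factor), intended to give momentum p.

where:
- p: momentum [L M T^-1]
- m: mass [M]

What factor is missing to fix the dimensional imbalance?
v (velocity), dimensions [L T^-1]

p has dimensions [L M T^-1] and m has dimensions [M].
The missing factor must have dimensions [L M T^-1] / [M] = [L T^-1], i.e. velocity (v).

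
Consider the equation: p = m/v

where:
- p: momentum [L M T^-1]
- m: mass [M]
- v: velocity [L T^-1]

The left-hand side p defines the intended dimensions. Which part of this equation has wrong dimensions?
The right-hand side term m/v

p has dimensions [L M T^-1], but m/v has dimensions [L^-1 M T], so the term m/v is dimensionally wrong for p.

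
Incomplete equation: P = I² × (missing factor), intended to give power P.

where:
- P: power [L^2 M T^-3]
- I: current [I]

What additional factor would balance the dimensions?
R (resistance), dimensions [I^-2 L^2 M T^-3]

P has dimensions [L^2 M T^-3] and I² has dimensions [I^2].
The missing factor must have dimensions [L^2 M T^-3] / [I^2] = [I^-2 L^2 M T^-3], i.e. resistance (R).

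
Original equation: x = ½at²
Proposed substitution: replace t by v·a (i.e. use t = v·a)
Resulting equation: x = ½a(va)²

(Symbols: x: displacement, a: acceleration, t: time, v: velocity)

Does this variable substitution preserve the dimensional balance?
No

[t] = [T] and [v·a] = [L^2 T^-3]. These differ, so the substitution replaces a quantity by one of different dimensions and the result x = ½a(va)² has LHS [L] vs RHS [L^5 T^-8] — inconsistent.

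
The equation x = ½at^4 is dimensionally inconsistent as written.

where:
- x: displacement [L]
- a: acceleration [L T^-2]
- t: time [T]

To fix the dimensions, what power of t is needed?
The exponent of t should be 2: x = ½at^2

The LHS x has dimensions [L]; t has dimensions [T].
As written, the RHS ½at^4 (exponent 4 on t) has dimensions [L T^2], which does not match.
With exponent 2, the RHS ½at^2 has dimensions [L], matching the LHS.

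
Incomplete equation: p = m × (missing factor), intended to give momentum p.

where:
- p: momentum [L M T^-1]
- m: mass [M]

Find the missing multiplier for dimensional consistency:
v (velocity), dimensions [L T^-1]

p has dimensions [L M T^-1] and m has dimensions [M].
The missing factor must have dimensions [L M T^-1] / [M] = [L T^-1], i.e. velocity (v).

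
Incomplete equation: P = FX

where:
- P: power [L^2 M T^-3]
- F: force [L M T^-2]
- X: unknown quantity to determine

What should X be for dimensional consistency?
X = v (velocity), dimensions [L T^-1]

P has dimensions [L^2 M T^-3]; the rest of the RHS (F) has dimensions [L M T^-2].
So X must have dimensions [L T^-1] — X = v (velocity).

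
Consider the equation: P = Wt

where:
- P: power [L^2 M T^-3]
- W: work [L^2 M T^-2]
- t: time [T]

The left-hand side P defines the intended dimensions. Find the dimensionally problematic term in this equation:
The right-hand side term Wt

P has dimensions [L^2 M T^-3], but Wt has dimensions [L^2 M T^-1], so the term Wt is dimensionally wrong for P.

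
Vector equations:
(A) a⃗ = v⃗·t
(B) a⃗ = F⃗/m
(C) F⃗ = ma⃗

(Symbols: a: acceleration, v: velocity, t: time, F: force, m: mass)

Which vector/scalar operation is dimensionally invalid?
(A) a⃗ = v⃗·t

(A) a⃗ = v⃗·t: LHS [L T^-2], RHS [L] ✗ — acceleration is velocity per time; should be v⃗/t
(B) a⃗ = F⃗/m: LHS [L T^-2], RHS [L T^-2] ✓ — force (vector) divided by mass (scalar)
(C) F⃗ = ma⃗: LHS [L M T^-2], RHS [L M T^-2] ✓ — Force and acceleration are vectors, mass is a scalar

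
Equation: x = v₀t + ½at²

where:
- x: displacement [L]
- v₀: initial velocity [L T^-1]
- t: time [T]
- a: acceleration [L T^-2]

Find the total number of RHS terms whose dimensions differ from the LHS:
0

LHS x: [L]
- v₀t: [L] ✓
- ½at²: [L] ✓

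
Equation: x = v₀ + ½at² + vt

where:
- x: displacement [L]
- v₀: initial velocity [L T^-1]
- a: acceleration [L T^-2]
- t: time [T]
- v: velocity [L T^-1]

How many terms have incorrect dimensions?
1

LHS x: [L]
- v₀: [L T^-1] ✗
- ½at²: [L] ✓
- vt: [L] ✓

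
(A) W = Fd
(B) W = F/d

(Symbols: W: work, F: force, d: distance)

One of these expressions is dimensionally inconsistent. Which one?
(B)

(A) W = Fd: LHS [L^2 M T^-2], RHS [L^2 M T^-2] ✓
(B) W = F/d: LHS [L^2 M T^-2], RHS [M T^-2] ✗

Expression (B) W = F/d is dimensionally incorrect.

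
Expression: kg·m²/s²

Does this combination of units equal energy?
Yes

The expression kg·m²/s² has dimensions [L^2 M T^-2], which is exactly energy [L^2 M T^-2].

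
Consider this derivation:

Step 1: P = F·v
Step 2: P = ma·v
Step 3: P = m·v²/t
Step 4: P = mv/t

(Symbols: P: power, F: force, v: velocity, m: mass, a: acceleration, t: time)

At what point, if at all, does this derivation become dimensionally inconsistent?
Step 4

Step 1: P = F·v → LHS [L^2 M T^-3], RHS [L^2 M T^-3] ✓
Step 2: P = ma·v → LHS [L^2 M T^-3], RHS [L^2 M T^-3] ✓
Step 3: P = m·v²/t → LHS [L^2 M T^-3], RHS [L^2 M T^-3] ✓
Step 4: P = mv/t → LHS [L^2 M T^-3], RHS [L M T^-2] ✗

The first dimensional inconsistency appears in step 4: P = mv/t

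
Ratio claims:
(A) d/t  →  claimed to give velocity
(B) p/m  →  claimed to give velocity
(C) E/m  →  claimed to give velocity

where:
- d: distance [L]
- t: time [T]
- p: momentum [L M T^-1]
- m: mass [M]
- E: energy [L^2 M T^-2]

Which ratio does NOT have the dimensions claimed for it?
(C) E/m does not give velocity

(A) d/t: [L T^-1] = velocity [L T^-1] ✓
(B) p/m: [L T^-1] = velocity [L T^-1] ✓
(C) E/m: [L^2 T^-2] ≠ velocity [L T^-1] ✗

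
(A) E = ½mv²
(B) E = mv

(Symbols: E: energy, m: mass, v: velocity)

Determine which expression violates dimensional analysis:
(B)

(A) E = ½mv²: LHS [L^2 M T^-2], RHS [L^2 M T^-2] ✓
(B) E = mv: LHS [L^2 M T^-2], RHS [L M T^-1] ✗

Expression (B) E = mv is dimensionally incorrect.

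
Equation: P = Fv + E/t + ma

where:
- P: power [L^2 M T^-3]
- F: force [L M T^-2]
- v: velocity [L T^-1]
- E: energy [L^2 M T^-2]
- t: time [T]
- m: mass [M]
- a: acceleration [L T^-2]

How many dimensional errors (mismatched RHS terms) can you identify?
1

LHS P: [L^2 M T^-3]
- Fv: [L^2 M T^-3] ✓
- E/t: [L^2 M T^-3] ✓
- ma: [L M T^-2] ✗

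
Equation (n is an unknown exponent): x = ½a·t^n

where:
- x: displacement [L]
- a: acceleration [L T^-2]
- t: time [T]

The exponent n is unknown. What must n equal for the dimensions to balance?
n = 2

x has dimensions [L]; t has dimensions [T].
The rest of the RHS has dimensions [L T^-2], so t^n must supply [T^2].
With n = 2: ½a·t^2 has dimensions [L], matching the LHS ✓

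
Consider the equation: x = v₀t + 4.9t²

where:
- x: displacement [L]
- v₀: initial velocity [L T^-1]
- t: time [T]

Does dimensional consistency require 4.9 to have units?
Yes

x has dimensions [L], while t² alone has dimensions [T^2]. For the equation to balance, the factor 4.9 must carry dimensions [L T^-2] — it is a dimensional constant (a numerical value of a physical quantity with its units suppressed), not a pure number.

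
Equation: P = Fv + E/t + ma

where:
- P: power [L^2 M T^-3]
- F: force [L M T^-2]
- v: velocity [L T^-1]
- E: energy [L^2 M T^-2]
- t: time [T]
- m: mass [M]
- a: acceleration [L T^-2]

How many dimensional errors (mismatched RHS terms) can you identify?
1

LHS P: [L^2 M T^-3]
- Fv: [L^2 M T^-3] ✓
- E/t: [L^2 M T^-3] ✓
- ma: [L M T^-2] ✗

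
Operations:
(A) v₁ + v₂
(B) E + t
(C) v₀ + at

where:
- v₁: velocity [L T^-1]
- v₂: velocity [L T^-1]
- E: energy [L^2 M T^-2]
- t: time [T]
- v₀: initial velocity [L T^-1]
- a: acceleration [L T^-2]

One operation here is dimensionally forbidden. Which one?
(B) E + t

(A) v₁ + v₂: v₁ [L T^-1] and v₂ [L T^-1] — same dimensions ✓
(B) E + t: E [L^2 M T^-2] and t [T] — different dimensions cannot be added/subtracted ✗
(C) v₀ + at: v₀ [L T^-1] and at [L T^-1] — same dimensions ✓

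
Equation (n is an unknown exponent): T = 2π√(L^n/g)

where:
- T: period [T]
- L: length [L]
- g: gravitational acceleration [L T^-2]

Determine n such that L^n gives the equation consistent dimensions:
n = 1

T has dimensions [T]; L has dimensions [L].
With n = 1: 2π√(L^1/g) has dimensions [T], matching the LHS ✓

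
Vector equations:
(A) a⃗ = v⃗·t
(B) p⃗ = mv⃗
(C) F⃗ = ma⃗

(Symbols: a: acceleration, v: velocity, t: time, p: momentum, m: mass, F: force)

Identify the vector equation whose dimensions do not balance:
(A) a⃗ = v⃗·t

(A) a⃗ = v⃗·t: LHS [L T^-2], RHS [L] ✗ — acceleration is velocity per time; should be v⃗/t
(B) p⃗ = mv⃗: LHS [L M T^-1], RHS [L M T^-1] ✓ — mass (scalar) times velocity (vector)
(C) F⃗ = ma⃗: LHS [L M T^-2], RHS [L M T^-2] ✓ — Force and acceleration are vectors, mass is a scalar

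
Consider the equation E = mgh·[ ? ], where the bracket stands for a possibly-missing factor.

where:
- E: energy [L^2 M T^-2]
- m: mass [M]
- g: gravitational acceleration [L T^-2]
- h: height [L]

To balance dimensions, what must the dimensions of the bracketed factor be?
Nothing is missing — the bracketed factor must be dimensionless.

E has dimensions [L^2 M T^-2] and mgh already has dimensions [L^2 M T^-2], so E = mgh is dimensionally complete.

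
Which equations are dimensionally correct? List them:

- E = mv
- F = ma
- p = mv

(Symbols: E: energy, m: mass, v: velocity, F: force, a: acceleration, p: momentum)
Dimensionally correct: F = ma, p = mv
Dimensionally incorrect: E = mv
Ordered (correct first, then incorrect): F = ma, p = mv, E = mv

- E = mv: LHS [L^2 M T^-2], RHS [L M T^-1] → incorrect ✗
- F = ma: LHS [L M T^-2], RHS [L M T^-2] → correct ✓
- p = mv: LHS [L M T^-1], RHS [L M T^-1] → correct ✓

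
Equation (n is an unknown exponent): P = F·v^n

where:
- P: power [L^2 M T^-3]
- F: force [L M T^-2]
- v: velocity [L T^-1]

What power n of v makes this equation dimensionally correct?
n = 1

P has dimensions [L^2 M T^-3]; v has dimensions [L T^-1].
The rest of the RHS has dimensions [L M T^-2], so v^n must supply [L T^-1].
With n = 1: F·v^1 has dimensions [L^2 M T^-3], matching the LHS ✓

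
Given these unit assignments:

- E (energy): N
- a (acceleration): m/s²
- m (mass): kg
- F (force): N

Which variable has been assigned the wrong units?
E

The variable E (energy) should have units J, not N.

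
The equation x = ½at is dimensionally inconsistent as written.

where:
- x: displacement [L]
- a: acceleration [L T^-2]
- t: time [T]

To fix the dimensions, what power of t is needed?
The exponent of t should be 2: x = ½at^2

The LHS x has dimensions [L]; t has dimensions [T].
As written, the RHS ½at (exponent 1 on t) has dimensions [L T^-1], which does not match.
With exponent 2, the RHS ½at^2 has dimensions [L], matching the LHS.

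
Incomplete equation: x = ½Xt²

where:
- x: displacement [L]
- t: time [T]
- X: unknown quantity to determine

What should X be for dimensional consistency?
X = a (acceleration), dimensions [L T^-2]

x has dimensions [L]; the rest of the RHS (½ t²) has dimensions [T^2].
So X must have dimensions [L T^-2] — X = a (acceleration).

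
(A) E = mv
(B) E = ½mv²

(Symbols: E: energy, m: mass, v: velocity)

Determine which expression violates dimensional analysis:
(A)

(A) E = mv: LHS [L^2 M T^-2], RHS [L M T^-1] ✗
(B) E = ½mv²: LHS [L^2 M T^-2], RHS [L^2 M T^-2] ✓

Expression (A) E = mv is dimensionally incorrect.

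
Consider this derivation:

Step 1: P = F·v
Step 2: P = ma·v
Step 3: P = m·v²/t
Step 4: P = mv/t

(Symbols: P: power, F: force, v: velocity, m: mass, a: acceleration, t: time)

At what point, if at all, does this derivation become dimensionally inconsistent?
Step 4

Step 1: P = F·v → LHS [L^2 M T^-3], RHS [L^2 M T^-3] ✓
Step 2: P = ma·v → LHS [L^2 M T^-3], RHS [L^2 M T^-3] ✓
Step 3: P = m·v²/t → LHS [L^2 M T^-3], RHS [L^2 M T^-3] ✓
Step 4: P = mv/t → LHS [L^2 M T^-3], RHS [L M T^-2] ✗

The first dimensional inconsistency appears in step 4: P = mv/t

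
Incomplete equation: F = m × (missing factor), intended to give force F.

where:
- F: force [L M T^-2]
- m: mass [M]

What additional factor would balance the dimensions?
a (acceleration), dimensions [L T^-2]

F has dimensions [L M T^-2] and m has dimensions [M].
The missing factor must have dimensions [L M T^-2] / [M] = [L T^-2], i.e. acceleration (a).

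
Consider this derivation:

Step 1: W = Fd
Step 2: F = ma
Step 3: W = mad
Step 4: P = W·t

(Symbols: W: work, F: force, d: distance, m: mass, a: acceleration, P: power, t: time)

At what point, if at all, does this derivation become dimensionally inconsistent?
Step 4

Step 1: W = Fd → LHS [L^2 M T^-2], RHS [L^2 M T^-2] ✓
Step 2: F = ma → LHS [L M T^-2], RHS [L M T^-2] ✓
Step 3: W = mad → LHS [L^2 M T^-2], RHS [L^2 M T^-2] ✓
Step 4: P = W·t → LHS [L^2 M T^-3], RHS [L^2 M T^-1] ✗

The first dimensional inconsistency appears in step 4: P = W·t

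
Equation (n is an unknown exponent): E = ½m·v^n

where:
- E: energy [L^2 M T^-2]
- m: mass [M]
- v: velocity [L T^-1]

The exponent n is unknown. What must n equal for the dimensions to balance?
n = 2

E has dimensions [L^2 M T^-2]; v has dimensions [L T^-1].
The rest of the RHS has dimensions [M], so v^n must supply [L^2 T^-2].
With n = 2: ½m·v^2 has dimensions [L^2 M T^-2], matching the LHS ✓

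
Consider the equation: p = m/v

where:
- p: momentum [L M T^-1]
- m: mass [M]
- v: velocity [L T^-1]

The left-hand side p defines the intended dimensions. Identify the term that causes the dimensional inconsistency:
The right-hand side term m/v

p has dimensions [L M T^-1], but m/v has dimensions [L^-1 M T], so the term m/v is dimensionally wrong for p.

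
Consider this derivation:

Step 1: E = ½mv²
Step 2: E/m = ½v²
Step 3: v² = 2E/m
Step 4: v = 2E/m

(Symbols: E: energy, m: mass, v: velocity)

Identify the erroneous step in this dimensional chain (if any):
Step 4

Step 1: E = ½mv² → LHS [L^2 M T^-2], RHS [L^2 M T^-2] ✓
Step 2: E/m = ½v² → LHS [L^2 T^-2], RHS [L^2 T^-2] ✓
Step 3: v² = 2E/m → LHS [L^2 T^-2], RHS [L^2 T^-2] ✓
Step 4: v = 2E/m → LHS [L T^-1], RHS [L^2 T^-2] ✗

The first dimensional inconsistency appears in step 4: v = 2E/m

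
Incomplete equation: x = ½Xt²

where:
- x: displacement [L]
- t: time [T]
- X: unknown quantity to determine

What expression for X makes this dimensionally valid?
X = a (acceleration), dimensions [L T^-2]

x has dimensions [L]; the rest of the RHS (½ t²) has dimensions [T^2].
So X must have dimensions [L T^-2] — X = a (acceleration).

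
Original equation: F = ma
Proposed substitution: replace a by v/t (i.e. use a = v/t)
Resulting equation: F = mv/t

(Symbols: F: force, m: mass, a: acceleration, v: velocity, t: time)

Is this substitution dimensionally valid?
Yes

[a] = [L T^-2] and [v/t] = [L T^-2]. These match, so the substitution replaces a quantity by one of the same dimensions and the result F = mv/t has LHS [L M T^-2] vs RHS [L M T^-2] — still consistent.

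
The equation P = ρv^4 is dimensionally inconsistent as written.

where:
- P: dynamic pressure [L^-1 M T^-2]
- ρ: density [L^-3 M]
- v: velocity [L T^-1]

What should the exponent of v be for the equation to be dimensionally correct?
The exponent of v should be 2: P = ρv^2

The LHS P has dimensions [L^-1 M T^-2]; v has dimensions [L T^-1].
As written, the RHS ρv^4 (exponent 4 on v) has dimensions [L M T^-4], which does not match.
With exponent 2, the RHS ρv^2 has dimensions [L^-1 M T^-2], matching the LHS.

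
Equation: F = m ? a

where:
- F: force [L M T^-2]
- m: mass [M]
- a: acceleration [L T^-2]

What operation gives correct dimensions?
multiplication (×): F = m × a

F [L M T^-2]; m [M]; a [L T^-2].
m × a → [L M T^-2] ✓
m ÷ a → [L^-1 M T^2] ✗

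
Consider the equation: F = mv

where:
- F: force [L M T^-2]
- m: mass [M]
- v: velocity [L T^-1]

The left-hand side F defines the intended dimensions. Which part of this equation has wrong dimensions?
The right-hand side term mv

F has dimensions [L M T^-2], but mv has dimensions [L M T^-1], so the term mv is dimensionally wrong for F.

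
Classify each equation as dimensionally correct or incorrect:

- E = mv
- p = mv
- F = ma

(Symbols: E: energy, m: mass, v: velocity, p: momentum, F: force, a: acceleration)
Dimensionally correct: p = mv, F = ma
Dimensionally incorrect: E = mv
Ordered (correct first, then incorrect): p = mv, F = ma, E = mv

- E = mv: LHS [L^2 M T^-2], RHS [L M T^-1] → incorrect ✗
- p = mv: LHS [L M T^-1], RHS [L M T^-1] → correct ✓
- F = ma: LHS [L M T^-2], RHS [L M T^-2] → correct ✓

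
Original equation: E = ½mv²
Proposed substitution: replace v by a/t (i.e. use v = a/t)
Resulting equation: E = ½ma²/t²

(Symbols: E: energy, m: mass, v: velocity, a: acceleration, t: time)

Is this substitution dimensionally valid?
No

[v] = [L T^-1] and [a/t] = [L T^-3]. These differ, so the substitution replaces a quantity by one of different dimensions and the result E = ½ma²/t² has LHS [L^2 M T^-2] vs RHS [L^2 M T^-6] — inconsistent.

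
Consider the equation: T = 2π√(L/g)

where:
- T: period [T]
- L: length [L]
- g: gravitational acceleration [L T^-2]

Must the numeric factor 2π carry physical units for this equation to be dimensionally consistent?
No

T has dimensions [T] and √(L/g) already has dimensions [T], so the equation balances without 2π contributing any dimensions. 2π is a pure (dimensionless) number; changing or removing it would not affect dimensional consistency.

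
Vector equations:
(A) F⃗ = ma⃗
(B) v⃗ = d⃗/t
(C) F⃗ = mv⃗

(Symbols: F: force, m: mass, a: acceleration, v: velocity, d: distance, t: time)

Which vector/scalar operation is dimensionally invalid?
(C) F⃗ = mv⃗

(A) F⃗ = ma⃗: LHS [L M T^-2], RHS [L M T^-2] ✓ — Force and acceleration are vectors, mass is a scalar
(B) v⃗ = d⃗/t: LHS [L T^-1], RHS [L T^-1] ✓ — displacement (vector) divided by time (scalar)
(C) F⃗ = mv⃗: LHS [L M T^-2], RHS [L M T^-1] ✗ — mass times velocity is momentum, not force; should be ma⃗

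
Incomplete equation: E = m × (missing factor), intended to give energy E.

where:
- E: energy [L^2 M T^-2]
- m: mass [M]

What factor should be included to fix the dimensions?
v² (velocity squared), dimensions [L^2 T^-2]

E has dimensions [L^2 M T^-2] and m has dimensions [M].
The missing factor must have dimensions [L^2 M T^-2] / [M] = [L^2 T^-2], i.e. velocity squared (v²).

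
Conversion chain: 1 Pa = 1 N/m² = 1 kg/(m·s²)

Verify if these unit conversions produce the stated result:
The chain is correct (no errors).

Correct: Pascal is Newton per square meter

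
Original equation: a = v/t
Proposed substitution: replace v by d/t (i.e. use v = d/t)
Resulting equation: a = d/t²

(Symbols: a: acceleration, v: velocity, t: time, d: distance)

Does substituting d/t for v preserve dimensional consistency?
Yes

[v] = [L T^-1] and [d/t] = [L T^-1]. These match, so the substitution replaces a quantity by one of the same dimensions and the result a = d/t² has LHS [L T^-2] vs RHS [L T^-2] — still consistent.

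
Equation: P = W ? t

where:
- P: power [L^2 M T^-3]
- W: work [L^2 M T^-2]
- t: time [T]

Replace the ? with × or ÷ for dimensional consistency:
division (÷): P = W ÷ t

P [L^2 M T^-3]; W [L^2 M T^-2]; t [T].
W × t → [L^2 M T^-1] ✗
W ÷ t → [L^2 M T^-3] ✓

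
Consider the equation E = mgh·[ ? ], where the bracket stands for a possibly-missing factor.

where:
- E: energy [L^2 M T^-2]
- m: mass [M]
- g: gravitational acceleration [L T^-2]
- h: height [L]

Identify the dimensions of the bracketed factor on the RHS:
Nothing is missing — the bracketed factor must be dimensionless.

E has dimensions [L^2 M T^-2] and mgh already has dimensions [L^2 M T^-2], so E = mgh is dimensionally complete.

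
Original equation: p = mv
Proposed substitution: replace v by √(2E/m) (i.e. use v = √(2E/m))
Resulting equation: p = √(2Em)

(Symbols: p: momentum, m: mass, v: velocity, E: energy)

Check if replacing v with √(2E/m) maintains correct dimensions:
Yes

[v] = [L T^-1] and [√(2E/m)] = [L T^-1]. These match, so the substitution replaces a quantity by one of the same dimensions and the result p = √(2Em) has LHS [L M T^-1] vs RHS [L M T^-1] — still consistent.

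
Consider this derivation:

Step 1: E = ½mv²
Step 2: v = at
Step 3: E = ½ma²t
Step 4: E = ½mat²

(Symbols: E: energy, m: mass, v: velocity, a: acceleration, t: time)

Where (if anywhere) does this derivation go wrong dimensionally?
Step 3

Step 1: E = ½mv² → LHS [L^2 M T^-2], RHS [L^2 M T^-2] ✓
Step 2: v = at → LHS [L T^-1], RHS [L T^-1] ✓
Step 3: E = ½ma²t → LHS [L^2 M T^-2], RHS [L^2 M T^-3] ✗

The first dimensional inconsistency appears in step 3: E = ½ma²t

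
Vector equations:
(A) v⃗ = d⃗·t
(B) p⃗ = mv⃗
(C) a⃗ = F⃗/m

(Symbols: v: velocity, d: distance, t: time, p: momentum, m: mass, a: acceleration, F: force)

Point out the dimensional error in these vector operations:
(A) v⃗ = d⃗·t

(A) v⃗ = d⃗·t: LHS [L T^-1], RHS [L T] ✗ — velocity is displacement per time; should be d⃗/t
(B) p⃗ = mv⃗: LHS [L M T^-1], RHS [L M T^-1] ✓ — mass (scalar) times velocity (vector)
(C) a⃗ = F⃗/m: LHS [L T^-2], RHS [L T^-2] ✓ — force (vector) divided by mass (scalar)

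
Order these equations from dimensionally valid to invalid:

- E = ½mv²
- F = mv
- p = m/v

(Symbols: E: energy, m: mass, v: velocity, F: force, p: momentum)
Dimensionally correct: E = ½mv²
Dimensionally incorrect: F = mv, p = m/v
Ordered (correct first, then incorrect): E = ½mv², F = mv, p = m/v

- E = ½mv²: LHS [L^2 M T^-2], RHS [L^2 M T^-2] → correct ✓
- F = mv: LHS [L M T^-2], RHS [L M T^-1] → incorrect ✗
- p = m/v: LHS [L M T^-1], RHS [L^-1 M T] → incorrect ✗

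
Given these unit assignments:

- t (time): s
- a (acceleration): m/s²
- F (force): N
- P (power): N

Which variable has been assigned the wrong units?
P

The variable P (power) should have units W, not N.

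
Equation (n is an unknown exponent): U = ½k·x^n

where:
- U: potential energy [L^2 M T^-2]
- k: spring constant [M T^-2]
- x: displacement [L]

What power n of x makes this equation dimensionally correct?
n = 2

U has dimensions [L^2 M T^-2]; x has dimensions [L].
The rest of the RHS has dimensions [M T^-2], so x^n must supply [L^2].
With n = 2: ½k·x^2 has dimensions [L^2 M T^-2], matching the LHS ✓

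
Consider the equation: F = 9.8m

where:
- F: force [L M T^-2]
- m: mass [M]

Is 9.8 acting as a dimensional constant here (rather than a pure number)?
Yes

F has dimensions [L M T^-2], while m alone has dimensions [M]. For the equation to balance, the factor 9.8 must carry dimensions [L T^-2] — it is a dimensional constant (a numerical value of a physical quantity with its units suppressed), not a pure number.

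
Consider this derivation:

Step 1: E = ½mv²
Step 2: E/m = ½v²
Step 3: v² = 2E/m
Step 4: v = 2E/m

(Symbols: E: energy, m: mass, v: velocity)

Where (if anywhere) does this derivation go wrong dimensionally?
Step 4

Step 1: E = ½mv² → LHS [L^2 M T^-2], RHS [L^2 M T^-2] ✓
Step 2: E/m = ½v² → LHS [L^2 T^-2], RHS [L^2 T^-2] ✓
Step 3: v² = 2E/m → LHS [L^2 T^-2], RHS [L^2 T^-2] ✓
Step 4: v = 2E/m → LHS [L T^-1], RHS [L^2 T^-2] ✗

The first dimensional inconsistency appears in step 4: v = 2E/m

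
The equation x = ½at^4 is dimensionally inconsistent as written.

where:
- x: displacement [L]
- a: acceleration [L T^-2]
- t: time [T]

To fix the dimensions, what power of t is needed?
The exponent of t should be 2: x = ½at^2

The LHS x has dimensions [L]; t has dimensions [T].
As written, the RHS ½at^4 (exponent 4 on t) has dimensions [L T^2], which does not match.
With exponent 2, the RHS ½at^2 has dimensions [L], matching the LHS.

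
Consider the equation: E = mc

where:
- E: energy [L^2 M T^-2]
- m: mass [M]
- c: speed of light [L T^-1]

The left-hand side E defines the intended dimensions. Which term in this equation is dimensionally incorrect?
The right-hand side term mc

E has dimensions [L^2 M T^-2], but mc has dimensions [L M T^-1], so the term mc is dimensionally wrong for E.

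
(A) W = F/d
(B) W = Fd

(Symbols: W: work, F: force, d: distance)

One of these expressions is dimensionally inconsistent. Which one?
(A)

(A) W = F/d: LHS [L^2 M T^-2], RHS [M T^-2] ✗
(B) W = Fd: LHS [L^2 M T^-2], RHS [L^2 M T^-2] ✓

Expression (A) W = F/d is dimensionally incorrect.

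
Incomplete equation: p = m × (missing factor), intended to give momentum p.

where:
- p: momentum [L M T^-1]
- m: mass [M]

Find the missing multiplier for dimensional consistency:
v (velocity), dimensions [L T^-1]

p has dimensions [L M T^-1] and m has dimensions [M].
The missing factor must have dimensions [L M T^-1] / [M] = [L T^-1], i.e. velocity (v).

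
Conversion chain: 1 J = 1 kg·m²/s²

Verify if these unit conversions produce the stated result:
The chain is correct (no errors).

Correct: Joule is defined as kg·m²/s²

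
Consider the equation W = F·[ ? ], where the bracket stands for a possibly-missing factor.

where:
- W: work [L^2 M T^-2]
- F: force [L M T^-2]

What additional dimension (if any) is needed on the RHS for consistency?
[L] — length (e.g. a distance d)

W has dimensions [L^2 M T^-2]; F has dimensions [L M T^-2].
The bracketed factor must supply [L^2 M T^-2] / [L M T^-2] = [L].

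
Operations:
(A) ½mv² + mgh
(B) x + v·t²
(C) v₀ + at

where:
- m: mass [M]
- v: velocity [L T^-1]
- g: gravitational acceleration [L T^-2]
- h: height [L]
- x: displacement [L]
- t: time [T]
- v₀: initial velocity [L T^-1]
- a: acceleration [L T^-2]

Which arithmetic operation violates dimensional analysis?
(B) x + v·t²

(A) ½mv² + mgh: ½mv² [L^2 M T^-2] and mgh [L^2 M T^-2] — same dimensions ✓
(B) x + v·t²: x [L] and v·t² [L T] — different dimensions cannot be added/subtracted ✗
(C) v₀ + at: v₀ [L T^-1] and at [L T^-1] — same dimensions ✓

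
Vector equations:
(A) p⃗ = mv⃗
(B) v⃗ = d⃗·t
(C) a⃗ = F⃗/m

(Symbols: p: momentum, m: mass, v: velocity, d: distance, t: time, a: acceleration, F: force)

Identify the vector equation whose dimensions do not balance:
(B) v⃗ = d⃗·t

(A) p⃗ = mv⃗: LHS [L M T^-1], RHS [L M T^-1] ✓ — mass (scalar) times velocity (vector)
(B) v⃗ = d⃗·t: LHS [L T^-1], RHS [L T] ✗ — velocity is displacement per time; should be d⃗/t
(C) a⃗ = F⃗/m: LHS [L T^-2], RHS [L T^-2] ✓ — force (vector) divided by mass (scalar)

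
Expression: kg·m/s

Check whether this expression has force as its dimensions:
No

The expression kg·m/s has dimensions [L M T^-1], but force has dimensions [L M T^-2].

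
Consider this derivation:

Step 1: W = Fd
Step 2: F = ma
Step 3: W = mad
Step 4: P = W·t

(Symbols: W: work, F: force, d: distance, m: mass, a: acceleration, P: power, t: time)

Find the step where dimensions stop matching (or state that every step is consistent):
Step 4

Step 1: W = Fd → LHS [L^2 M T^-2], RHS [L^2 M T^-2] ✓
Step 2: F = ma → LHS [L M T^-2], RHS [L M T^-2] ✓
Step 3: W = mad → LHS [L^2 M T^-2], RHS [L^2 M T^-2] ✓
Step 4: P = W·t → LHS [L^2 M T^-3], RHS [L^2 M T^-1] ✗

The first dimensional inconsistency appears in step 4: P = W·t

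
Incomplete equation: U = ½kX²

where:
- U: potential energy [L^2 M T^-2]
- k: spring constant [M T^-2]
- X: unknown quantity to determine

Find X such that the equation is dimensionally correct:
X = x (displacement), dimensions [L]

U has dimensions [L^2 M T^-2]; the rest of the RHS (½k) has dimensions [M T^-2].
So X² must have dimensions [L^2], i.e. X has dimensions [L] — X = x (displacement).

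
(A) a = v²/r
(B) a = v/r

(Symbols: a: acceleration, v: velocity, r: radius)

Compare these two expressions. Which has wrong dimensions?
(B)

(A) a = v²/r: LHS [L T^-2], RHS [L T^-2] ✓
(B) a = v/r: LHS [L T^-2], RHS [T^-1] ✗

Expression (B) a = v/r is dimensionally incorrect.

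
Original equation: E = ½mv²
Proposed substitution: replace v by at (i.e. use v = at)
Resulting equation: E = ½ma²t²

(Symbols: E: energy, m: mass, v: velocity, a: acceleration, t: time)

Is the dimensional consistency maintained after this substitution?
Yes

[v] = [L T^-1] and [at] = [L T^-1]. These match, so the substitution replaces a quantity by one of the same dimensions and the result E = ½ma²t² has LHS [L^2 M T^-2] vs RHS [L^2 M T^-2] — still consistent.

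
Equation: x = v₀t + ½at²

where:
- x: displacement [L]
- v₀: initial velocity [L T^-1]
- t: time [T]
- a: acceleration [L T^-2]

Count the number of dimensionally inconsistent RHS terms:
0

LHS x: [L]
- v₀t: [L] ✓
- ½at²: [L] ✓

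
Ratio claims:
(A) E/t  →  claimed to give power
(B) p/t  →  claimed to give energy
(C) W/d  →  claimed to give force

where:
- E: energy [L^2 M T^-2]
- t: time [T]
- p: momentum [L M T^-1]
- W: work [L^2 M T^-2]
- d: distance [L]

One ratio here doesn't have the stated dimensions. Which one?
(B) p/t does not give energy

(A) E/t: [L^2 M T^-3] = power [L^2 M T^-3] ✓
(B) p/t: [L M T^-2] ≠ energy [L^2 M T^-2] ✗
(C) W/d: [L M T^-2] = force [L M T^-2] ✓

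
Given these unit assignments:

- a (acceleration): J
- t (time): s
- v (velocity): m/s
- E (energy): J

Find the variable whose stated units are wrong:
a

The variable a (acceleration) should have units m/s², not J.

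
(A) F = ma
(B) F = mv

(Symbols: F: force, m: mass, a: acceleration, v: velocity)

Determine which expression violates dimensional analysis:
(B)

(A) F = ma: LHS [L M T^-2], RHS [L M T^-2] ✓
(B) F = mv: LHS [L M T^-2], RHS [L M T^-1] ✗

Expression (B) F = mv is dimensionally incorrect.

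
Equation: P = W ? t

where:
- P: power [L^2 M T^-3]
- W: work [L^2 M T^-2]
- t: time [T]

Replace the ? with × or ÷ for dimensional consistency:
division (÷): P = W ÷ t

P [L^2 M T^-3]; W [L^2 M T^-2]; t [T].
W × t → [L^2 M T^-1] ✗
W ÷ t → [L^2 M T^-3] ✓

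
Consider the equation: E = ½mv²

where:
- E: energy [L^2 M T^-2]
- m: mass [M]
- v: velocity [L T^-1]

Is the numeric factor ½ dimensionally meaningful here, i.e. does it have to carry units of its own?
No

E has dimensions [L^2 M T^-2] and mv² already has dimensions [L^2 M T^-2], so the equation balances without ½ contributing any dimensions. ½ is a pure (dimensionless) number; changing or removing it would not affect dimensional consistency.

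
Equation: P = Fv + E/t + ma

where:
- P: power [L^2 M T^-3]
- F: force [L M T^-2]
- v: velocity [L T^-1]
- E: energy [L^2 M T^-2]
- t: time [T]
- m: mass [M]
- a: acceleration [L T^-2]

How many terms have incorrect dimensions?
1

LHS P: [L^2 M T^-3]
- Fv: [L^2 M T^-3] ✓
- E/t: [L^2 M T^-3] ✓
- ma: [L M T^-2] ✗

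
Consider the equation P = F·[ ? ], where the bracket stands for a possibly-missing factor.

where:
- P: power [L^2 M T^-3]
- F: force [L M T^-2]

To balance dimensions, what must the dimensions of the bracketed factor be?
[L T^-1] — velocity (e.g. v)

P has dimensions [L^2 M T^-3]; F has dimensions [L M T^-2].
The bracketed factor must supply [L^2 M T^-3] / [L M T^-2] = [L T^-1].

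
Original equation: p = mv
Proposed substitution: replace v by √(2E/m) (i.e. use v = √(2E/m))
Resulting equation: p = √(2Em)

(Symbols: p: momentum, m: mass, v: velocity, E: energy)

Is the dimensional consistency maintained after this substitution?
Yes

[v] = [L T^-1] and [√(2E/m)] = [L T^-1]. These match, so the substitution replaces a quantity by one of the same dimensions and the result p = √(2Em) has LHS [L M T^-1] vs RHS [L M T^-1] — still consistent.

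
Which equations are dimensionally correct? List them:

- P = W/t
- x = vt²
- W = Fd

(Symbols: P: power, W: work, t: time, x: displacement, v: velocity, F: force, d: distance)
Dimensionally correct: P = W/t, W = Fd
Dimensionally incorrect: x = vt²
Ordered (correct first, then incorrect): P = W/t, W = Fd, x = vt²

- P = W/t: LHS [L^2 M T^-3], RHS [L^2 M T^-3] → correct ✓
- x = vt²: LHS [L], RHS [L T] → incorrect ✗
- W = Fd: LHS [L^2 M T^-2], RHS [L^2 M T^-2] → correct ✓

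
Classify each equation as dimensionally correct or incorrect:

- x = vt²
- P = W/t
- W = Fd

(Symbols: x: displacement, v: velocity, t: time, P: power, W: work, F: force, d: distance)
Dimensionally correct: P = W/t, W = Fd
Dimensionally incorrect: x = vt²
Ordered (correct first, then incorrect): P = W/t, W = Fd, x = vt²

- x = vt²: LHS [L], RHS [L T] → incorrect ✗
- P = W/t: LHS [L^2 M T^-3], RHS [L^2 M T^-3] → correct ✓
- W = Fd: LHS [L^2 M T^-2], RHS [L^2 M T^-2] → correct ✓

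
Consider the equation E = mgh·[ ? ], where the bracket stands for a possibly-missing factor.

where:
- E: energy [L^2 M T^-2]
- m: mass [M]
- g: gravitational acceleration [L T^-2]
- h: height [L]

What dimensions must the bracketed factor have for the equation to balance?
Nothing is missing — the bracketed factor must be dimensionless.

E has dimensions [L^2 M T^-2] and mgh already has dimensions [L^2 M T^-2], so E = mgh is dimensionally complete.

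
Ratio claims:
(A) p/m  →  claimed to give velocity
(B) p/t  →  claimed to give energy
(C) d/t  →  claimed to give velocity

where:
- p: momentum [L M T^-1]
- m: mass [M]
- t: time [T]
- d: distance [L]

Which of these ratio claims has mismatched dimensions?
(B) p/t does not give energy

(A) p/m: [L T^-1] = velocity [L T^-1] ✓
(B) p/t: [L M T^-2] ≠ energy [L^2 M T^-2] ✗
(C) d/t: [L T^-1] = velocity [L T^-1] ✓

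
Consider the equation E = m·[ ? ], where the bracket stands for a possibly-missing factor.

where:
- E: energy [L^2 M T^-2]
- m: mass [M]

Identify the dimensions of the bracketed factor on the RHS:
[L^2 T^-2] — velocity squared (e.g. v²)

E has dimensions [L^2 M T^-2]; m has dimensions [M].
The bracketed factor must supply [L^2 M T^-2] / [M] = [L^2 T^-2].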